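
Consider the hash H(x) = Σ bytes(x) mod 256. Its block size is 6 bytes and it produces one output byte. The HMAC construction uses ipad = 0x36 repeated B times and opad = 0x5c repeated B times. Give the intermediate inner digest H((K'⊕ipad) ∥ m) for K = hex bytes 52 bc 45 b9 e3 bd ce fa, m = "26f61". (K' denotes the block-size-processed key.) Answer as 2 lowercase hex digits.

85

Key hex bytes 52 bc 45 b9 e3 bd ce fa is 8 bytes > B = 6, so hash it first: H(key) = 74, then zero-pad to 6 bytes: K' = 74 00 00 00 00 00.
K' ⊕ ipad = 42 36 36 36 36 36.
Inner input = 42 36 36 36 36 36 ∥ 32 36 66 36 31.
Inner hash: sum = 66+54+54+54+54+54+50+54+102+54+49 = 645; mod 256 = 133 → 85.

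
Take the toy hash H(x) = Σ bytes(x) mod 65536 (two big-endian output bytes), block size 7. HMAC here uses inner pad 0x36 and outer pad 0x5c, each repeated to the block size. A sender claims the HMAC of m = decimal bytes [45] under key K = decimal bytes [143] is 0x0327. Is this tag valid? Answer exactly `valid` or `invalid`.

valid

Key decimal bytes [143] = 8f is 1 byte ≤ B = 7; zero-pad to 7 bytes: K' = 8f 00 00 00 00 00 00.
K' ⊕ ipad = b9 36 36 36 36 36 36; K' ⊕ opad = d3 5c 5c 5c 5c 5c 5c.
Inner hash: sum = 185+54+54+54+54+54+54+45 = 554 → 02 2a.
Outer hash (recomputed tag): sum = 211+92+92+92+92+92+92+2+42 = 807 → 03 27.
Recomputed tag = 0327; claimed = 0327 → match.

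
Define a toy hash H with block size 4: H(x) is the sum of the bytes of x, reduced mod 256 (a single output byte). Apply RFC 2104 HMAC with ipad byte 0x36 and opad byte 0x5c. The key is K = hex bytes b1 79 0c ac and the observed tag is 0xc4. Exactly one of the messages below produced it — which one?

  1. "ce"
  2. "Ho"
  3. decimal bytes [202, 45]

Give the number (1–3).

1

Key hex bytes b1 79 0c ac is exactly B = 4 bytes: K' = b1 79 0c ac.
K' ⊕ ipad = 87 4f 3a 9a; K' ⊕ opad = ed 25 50 f0.
m1: inner = H(87 4f 3a 9a 63 65) = 72; tag = H(ed 25 50 f0 72) = c4 ← matches
m2: inner = H(87 4f 3a 9a 48 6f) = 61; tag = H(ed 25 50 f0 61) = b3
m3: inner = H(87 4f 3a 9a ca 2d) = a1; tag = H(ed 25 50 f0 a1) = f3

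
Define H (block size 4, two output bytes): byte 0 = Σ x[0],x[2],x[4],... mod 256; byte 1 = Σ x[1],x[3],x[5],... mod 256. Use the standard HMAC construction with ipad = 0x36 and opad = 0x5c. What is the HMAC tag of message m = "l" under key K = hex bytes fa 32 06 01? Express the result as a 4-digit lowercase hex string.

Key hex bytes fa 32 06 01 is exactly B = 4 bytes: K' = fa 32 06 01.
K' ⊕ ipad = cc 04 30 37.  K' ⊕ opad = a6 6e 5a 5d.
Inner input = (K'⊕ipad) ∥ m = cc 04 30 37 ∥ 6c.
Inner hash: even-index sum = 360 mod 256 = 104; odd-index sum = 59 mod 256 = 59 → 68 3b.
Outer input = (K'⊕opad) ∥ inner = a6 6e 5a 5d ∥ 68 3b.
Outer hash (tag): even-index sum = 360 mod 256 = 104; odd-index sum = 262 mod 256 = 6 → 68 06.

6806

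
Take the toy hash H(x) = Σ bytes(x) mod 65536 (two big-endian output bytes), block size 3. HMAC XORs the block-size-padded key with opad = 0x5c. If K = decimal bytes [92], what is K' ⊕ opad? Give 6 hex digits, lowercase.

Key decimal bytes [92] = 5c is 1 byte ≤ B = 3; zero-pad to 3 bytes: K' = 5c 00 00.
XOR each byte with 0x5c: 5c⊕5c=00, 00⊕5c=5c, 00⊕5c=5c.

005c5c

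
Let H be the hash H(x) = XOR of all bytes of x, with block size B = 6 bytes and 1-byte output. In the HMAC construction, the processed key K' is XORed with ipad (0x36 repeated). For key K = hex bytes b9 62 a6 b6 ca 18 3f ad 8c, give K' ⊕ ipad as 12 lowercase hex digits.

Key hex bytes b9 62 a6 b6 ca 18 3f ad 8c is 9 bytes > B = 6, so hash it first: H(key) = 07, then zero-pad to 6 bytes: K' = 07 00 00 00 00 00.
XOR each byte with 0x36: 07⊕36=31, 00⊕36=36, 00⊕36=36, 00⊕36=36, 00⊕36=36, 00⊕36=36.

313636363636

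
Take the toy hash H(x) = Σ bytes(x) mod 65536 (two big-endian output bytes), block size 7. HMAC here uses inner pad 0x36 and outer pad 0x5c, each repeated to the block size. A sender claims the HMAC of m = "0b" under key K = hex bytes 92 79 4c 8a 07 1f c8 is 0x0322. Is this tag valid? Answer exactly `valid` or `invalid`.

Key hex bytes 92 79 4c 8a 07 1f c8 is exactly B = 7 bytes: K' = 92 79 4c 8a 07 1f c8.
K' ⊕ ipad = a4 4f 7a bc 31 29 fe; K' ⊕ opad = ce 25 10 d6 5b 43 94.
Inner hash: sum = 164+79+122+188+49+41+254+48+98 = 1043 → 04 13.
Outer hash (recomputed tag): sum = 206+37+16+214+91+67+148+4+19 = 802 → 03 22.
Recomputed tag = 0322; claimed = 0322 → match.

valid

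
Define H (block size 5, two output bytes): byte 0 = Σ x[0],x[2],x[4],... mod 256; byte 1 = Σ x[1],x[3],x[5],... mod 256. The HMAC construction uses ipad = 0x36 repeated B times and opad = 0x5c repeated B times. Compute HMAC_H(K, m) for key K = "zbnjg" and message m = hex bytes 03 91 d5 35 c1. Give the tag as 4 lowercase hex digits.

dc2f

Key "zbnjg" = 7a 62 6e 6a 67 is exactly B = 5 bytes: K' = 7a 62 6e 6a 67.
K' ⊕ ipad = 4c 54 58 5c 51.  K' ⊕ opad = 26 3e 32 36 3b.
Inner input = (K'⊕ipad) ∥ m = 4c 54 58 5c 51 ∥ 03 91 d5 35 c1.
Inner hash: even-index sum = 443 mod 256 = 187; odd-index sum = 585 mod 256 = 73 → bb 49.
Outer input = (K'⊕opad) ∥ inner = 26 3e 32 36 3b ∥ bb 49.
Outer hash (tag): even-index sum = 220 mod 256 = 220; odd-index sum = 303 mod 256 = 47 → dc 2f.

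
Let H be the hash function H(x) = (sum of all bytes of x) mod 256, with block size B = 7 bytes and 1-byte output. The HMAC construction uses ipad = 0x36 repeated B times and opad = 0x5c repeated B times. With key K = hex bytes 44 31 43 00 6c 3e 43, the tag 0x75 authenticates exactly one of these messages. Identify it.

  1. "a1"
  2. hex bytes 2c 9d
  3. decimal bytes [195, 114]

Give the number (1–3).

Key hex bytes 44 31 43 00 6c 3e 43 is exactly B = 7 bytes: K' = 44 31 43 00 6c 3e 43.
K' ⊕ ipad = 72 07 75 36 5a 08 75; K' ⊕ opad = 18 6d 1f 5c 30 62 1f.
m1: inner = H(72 07 75 36 5a 08 75 61 31) = 8d; tag = H(18 6d 1f 5c 30 62 1f 8d) = 3e
m2: inner = H(72 07 75 36 5a 08 75 2c 9d) = c4; tag = H(18 6d 1f 5c 30 62 1f c4) = 75 ← matches
m3: inner = H(72 07 75 36 5a 08 75 c3 72) = 30; tag = H(18 6d 1f 5c 30 62 1f 30) = e1

2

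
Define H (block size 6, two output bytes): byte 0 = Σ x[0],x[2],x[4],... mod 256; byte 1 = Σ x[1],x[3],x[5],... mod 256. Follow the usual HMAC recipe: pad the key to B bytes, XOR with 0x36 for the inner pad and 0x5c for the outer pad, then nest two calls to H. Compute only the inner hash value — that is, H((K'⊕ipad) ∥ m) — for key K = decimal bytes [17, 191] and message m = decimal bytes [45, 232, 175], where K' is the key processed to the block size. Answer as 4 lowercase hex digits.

Key decimal bytes [17, 191] = 11 bf is 2 bytes ≤ B = 6; zero-pad to 6 bytes: K' = 11 bf 00 00 00 00.
K' ⊕ ipad = 27 89 36 36 36 36.
Inner input = 27 89 36 36 36 36 ∥ 2d e8 af.
Inner hash: even-index sum = 367 mod 256 = 111; odd-index sum = 477 mod 256 = 221 → 6f dd.

6fdd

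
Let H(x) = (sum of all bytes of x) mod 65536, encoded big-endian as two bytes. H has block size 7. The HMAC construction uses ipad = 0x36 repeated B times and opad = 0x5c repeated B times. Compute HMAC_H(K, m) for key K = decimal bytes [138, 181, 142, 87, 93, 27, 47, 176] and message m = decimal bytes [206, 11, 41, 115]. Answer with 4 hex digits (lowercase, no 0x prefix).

025a

Key decimal bytes [138, 181, 142, 87, 93, 27, 47, 176] = 8a b5 8e 57 5d 1b 2f b0 is 8 bytes > B = 7, so hash it first: H(key) = 03 7b, then zero-pad to 7 bytes: K' = 03 7b 00 00 00 00 00.
K' ⊕ ipad = 35 4d 36 36 36 36 36.  K' ⊕ opad = 5f 27 5c 5c 5c 5c 5c.
Inner input = (K'⊕ipad) ∥ m = 35 4d 36 36 36 36 36 ∥ ce 0b 29 73.
Inner hash: sum = 53+77+54+54+54+54+54+206+11+41+115 = 773 → 03 05.
Outer input = (K'⊕opad) ∥ inner = 5f 27 5c 5c 5c 5c 5c ∥ 03 05.
Outer hash (tag): sum = 95+39+92+92+92+92+92+3+5 = 602 → 02 5a.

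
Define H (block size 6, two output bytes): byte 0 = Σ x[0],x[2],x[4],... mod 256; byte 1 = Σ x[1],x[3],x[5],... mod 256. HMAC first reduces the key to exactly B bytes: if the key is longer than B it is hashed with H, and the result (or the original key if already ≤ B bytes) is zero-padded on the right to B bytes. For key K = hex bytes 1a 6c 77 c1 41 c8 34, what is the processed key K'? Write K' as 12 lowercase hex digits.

|K| = 7 > B = 6, so first hash the key.
H(K): even-index sum = 262 mod 256 = 6; odd-index sum = 501 mod 256 = 245 → 06 f5.
Zero-pad H(K) = 06 f5 to 6 bytes: K' = 06 f5 00 00 00 00.

06f500000000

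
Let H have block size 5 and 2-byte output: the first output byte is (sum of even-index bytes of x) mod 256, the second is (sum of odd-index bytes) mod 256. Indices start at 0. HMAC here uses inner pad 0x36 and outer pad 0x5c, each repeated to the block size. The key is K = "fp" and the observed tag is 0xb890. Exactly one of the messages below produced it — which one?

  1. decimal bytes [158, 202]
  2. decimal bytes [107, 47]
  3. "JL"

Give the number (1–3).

Key "fp" = 66 70 is 2 bytes ≤ B = 5; zero-pad to 5 bytes: K' = 66 70 00 00 00.
K' ⊕ ipad = 50 46 36 36 36; K' ⊕ opad = 3a 2c 5c 5c 5c.
m1: inner = H(50 46 36 36 36 9e ca) = 86 1a; tag = H(3a 2c 5c 5c 5c 86 1a) = 0c0e
m2: inner = H(50 46 36 36 36 6b 2f) = eb e7; tag = H(3a 2c 5c 5c 5c eb e7) = d973
m3: inner = H(50 46 36 36 36 4a 4c) = 08 c6; tag = H(3a 2c 5c 5c 5c 08 c6) = b890 ← matches

3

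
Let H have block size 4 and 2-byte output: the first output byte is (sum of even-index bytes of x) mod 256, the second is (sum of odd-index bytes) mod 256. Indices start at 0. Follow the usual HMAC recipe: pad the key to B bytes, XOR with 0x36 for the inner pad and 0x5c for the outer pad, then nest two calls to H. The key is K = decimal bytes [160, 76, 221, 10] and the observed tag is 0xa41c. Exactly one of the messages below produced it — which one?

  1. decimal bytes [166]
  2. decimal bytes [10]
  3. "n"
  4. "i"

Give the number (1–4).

Key decimal bytes [160, 76, 221, 10] = a0 4c dd 0a is exactly B = 4 bytes: K' = a0 4c dd 0a.
K' ⊕ ipad = 96 7a eb 3c; K' ⊕ opad = fc 10 81 56.
m1: inner = H(96 7a eb 3c a6) = 27 b6; tag = H(fc 10 81 56 27 b6) = a41c ← matches
m2: inner = H(96 7a eb 3c 0a) = 8b b6; tag = H(fc 10 81 56 8b b6) = 081c
m3: inner = H(96 7a eb 3c 6e) = ef b6; tag = H(fc 10 81 56 ef b6) = 6c1c
m4: inner = H(96 7a eb 3c 69) = ea b6; tag = H(fc 10 81 56 ea b6) = 671c

1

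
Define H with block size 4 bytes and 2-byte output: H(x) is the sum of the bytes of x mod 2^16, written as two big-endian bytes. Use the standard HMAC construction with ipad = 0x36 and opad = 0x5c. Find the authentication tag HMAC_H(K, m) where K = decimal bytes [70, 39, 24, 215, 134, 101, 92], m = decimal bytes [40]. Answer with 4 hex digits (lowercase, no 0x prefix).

Key decimal bytes [70, 39, 24, 215, 134, 101, 92] = 46 27 18 d7 86 65 5c is 7 bytes > B = 4, so hash it first: H(key) = 02 a3, then zero-pad to 4 bytes: K' = 02 a3 00 00.
K' ⊕ ipad = 34 95 36 36.  K' ⊕ opad = 5e ff 5c 5c.
Inner input = (K'⊕ipad) ∥ m = 34 95 36 36 ∥ 28.
Inner hash: sum = 52+149+54+54+40 = 349 → 01 5d.
Outer input = (K'⊕opad) ∥ inner = 5e ff 5c 5c ∥ 01 5d.
Outer hash (tag): sum = 94+255+92+92+1+93 = 627 → 02 73.

0273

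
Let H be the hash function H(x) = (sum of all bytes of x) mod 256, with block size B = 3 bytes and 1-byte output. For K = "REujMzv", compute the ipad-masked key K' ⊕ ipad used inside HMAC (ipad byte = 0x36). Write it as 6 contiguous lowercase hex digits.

Key "REujMzv" = 52 45 75 6a 4d 7a 76 is 7 bytes > B = 3, so hash it first: H(key) = b3, then zero-pad to 3 bytes: K' = b3 00 00.
XOR each byte with 0x36: b3⊕36=85, 00⊕36=36, 00⊕36=36.

853636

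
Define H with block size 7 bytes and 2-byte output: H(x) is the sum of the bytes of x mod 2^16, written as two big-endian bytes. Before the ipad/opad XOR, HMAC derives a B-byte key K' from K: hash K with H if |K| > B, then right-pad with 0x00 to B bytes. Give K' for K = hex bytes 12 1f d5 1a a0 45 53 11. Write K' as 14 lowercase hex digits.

|K| = 8 > B = 7, so first hash the key.
H(K): sum = 18+31+213+26+160+69+83+17 = 617 → 02 69.
Zero-pad H(K) = 02 69 to 7 bytes: K' = 02 69 00 00 00 00 00.

02690000000000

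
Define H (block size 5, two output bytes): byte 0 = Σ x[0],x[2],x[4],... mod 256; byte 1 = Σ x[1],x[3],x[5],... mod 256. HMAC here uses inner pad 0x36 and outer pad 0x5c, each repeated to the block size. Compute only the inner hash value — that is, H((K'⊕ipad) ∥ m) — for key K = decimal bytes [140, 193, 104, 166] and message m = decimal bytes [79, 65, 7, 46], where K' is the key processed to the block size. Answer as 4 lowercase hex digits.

bddd

Key decimal bytes [140, 193, 104, 166] = 8c c1 68 a6 is 4 bytes ≤ B = 5; zero-pad to 5 bytes: K' = 8c c1 68 a6 00.
K' ⊕ ipad = ba f7 5e 90 36.
Inner input = ba f7 5e 90 36 ∥ 4f 41 07 2e.
Inner hash: even-index sum = 445 mod 256 = 189; odd-index sum = 477 mod 256 = 221 → bd dd.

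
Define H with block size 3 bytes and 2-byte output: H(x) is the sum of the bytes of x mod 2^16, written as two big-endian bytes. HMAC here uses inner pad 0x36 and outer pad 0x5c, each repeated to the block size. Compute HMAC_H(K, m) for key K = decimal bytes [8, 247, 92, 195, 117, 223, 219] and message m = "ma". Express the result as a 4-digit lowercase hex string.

Key decimal bytes [8, 247, 92, 195, 117, 223, 219] = 08 f7 5c c3 75 df db is 7 bytes > B = 3, so hash it first: H(key) = 04 4d, then zero-pad to 3 bytes: K' = 04 4d 00.
K' ⊕ ipad = 32 7b 36.  K' ⊕ opad = 58 11 5c.
Inner input = (K'⊕ipad) ∥ m = 32 7b 36 ∥ 6d 61.
Inner hash: sum = 50+123+54+109+97 = 433 → 01 b1.
Outer input = (K'⊕opad) ∥ inner = 58 11 5c ∥ 01 b1.
Outer hash (tag): sum = 88+17+92+1+177 = 375 → 01 77.

0177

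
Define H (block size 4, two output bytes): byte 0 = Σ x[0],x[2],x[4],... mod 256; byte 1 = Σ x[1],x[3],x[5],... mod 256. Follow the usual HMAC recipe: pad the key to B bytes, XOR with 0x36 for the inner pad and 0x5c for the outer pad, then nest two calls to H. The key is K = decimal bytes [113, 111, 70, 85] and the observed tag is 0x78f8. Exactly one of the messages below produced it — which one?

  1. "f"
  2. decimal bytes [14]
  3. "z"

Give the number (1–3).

3

Key decimal bytes [113, 111, 70, 85] = 71 6f 46 55 is exactly B = 4 bytes: K' = 71 6f 46 55.
K' ⊕ ipad = 47 59 70 63; K' ⊕ opad = 2d 33 1a 09.
m1: inner = H(47 59 70 63 66) = 1d bc; tag = H(2d 33 1a 09 1d bc) = 64f8
m2: inner = H(47 59 70 63 0e) = c5 bc; tag = H(2d 33 1a 09 c5 bc) = 0cf8
m3: inner = H(47 59 70 63 7a) = 31 bc; tag = H(2d 33 1a 09 31 bc) = 78f8 ← matches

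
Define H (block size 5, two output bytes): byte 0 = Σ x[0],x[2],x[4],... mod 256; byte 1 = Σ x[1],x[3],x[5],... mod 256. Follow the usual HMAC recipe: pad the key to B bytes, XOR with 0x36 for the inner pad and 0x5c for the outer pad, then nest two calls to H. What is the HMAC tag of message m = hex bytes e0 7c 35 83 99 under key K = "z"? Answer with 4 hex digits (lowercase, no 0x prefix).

Key "z" = 7a is 1 byte ≤ B = 5; zero-pad to 5 bytes: K' = 7a 00 00 00 00.
K' ⊕ ipad = 4c 36 36 36 36.  K' ⊕ opad = 26 5c 5c 5c 5c.
Inner input = (K'⊕ipad) ∥ m = 4c 36 36 36 36 ∥ e0 7c 35 83 99.
Inner hash: even-index sum = 439 mod 256 = 183; odd-index sum = 538 mod 256 = 26 → b7 1a.
Outer input = (K'⊕opad) ∥ inner = 26 5c 5c 5c 5c ∥ b7 1a.
Outer hash (tag): even-index sum = 248 mod 256 = 248; odd-index sum = 367 mod 256 = 111 → f8 6f.

f86f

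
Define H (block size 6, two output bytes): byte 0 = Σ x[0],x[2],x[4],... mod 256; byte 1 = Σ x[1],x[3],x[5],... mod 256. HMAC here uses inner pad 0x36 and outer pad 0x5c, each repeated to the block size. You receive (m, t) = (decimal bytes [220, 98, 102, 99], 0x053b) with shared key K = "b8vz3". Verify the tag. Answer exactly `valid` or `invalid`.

invalid

Key "b8vz3" = 62 38 76 7a 33 is 5 bytes ≤ B = 6; zero-pad to 6 bytes: K' = 62 38 76 7a 33 00.
K' ⊕ ipad = 54 0e 40 4c 05 36; K' ⊕ opad = 3e 64 2a 26 6f 5c.
Inner hash: even-index sum = 475 mod 256 = 219; odd-index sum = 341 mod 256 = 85 → db 55.
Outer hash (recomputed tag): even-index sum = 434 mod 256 = 178; odd-index sum = 315 mod 256 = 59 → b2 3b.
Recomputed tag = b23b; claimed = 053b → mismatch.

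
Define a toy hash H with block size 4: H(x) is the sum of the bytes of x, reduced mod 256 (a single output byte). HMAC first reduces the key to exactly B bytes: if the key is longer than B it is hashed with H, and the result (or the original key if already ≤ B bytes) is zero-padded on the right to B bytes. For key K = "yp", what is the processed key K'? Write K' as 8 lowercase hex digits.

Key "yp" = 79 70 is 2 bytes ≤ B = 4; zero-pad to 4 bytes: K' = 79 70 00 00.

79700000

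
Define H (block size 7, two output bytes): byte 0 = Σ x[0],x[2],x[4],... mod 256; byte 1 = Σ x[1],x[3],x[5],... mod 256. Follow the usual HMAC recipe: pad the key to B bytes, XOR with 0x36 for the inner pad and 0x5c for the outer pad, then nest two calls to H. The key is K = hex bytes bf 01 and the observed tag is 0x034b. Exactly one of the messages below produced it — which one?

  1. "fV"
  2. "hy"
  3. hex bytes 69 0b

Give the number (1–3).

Key hex bytes bf 01 is 2 bytes ≤ B = 7; zero-pad to 7 bytes: K' = bf 01 00 00 00 00 00.
K' ⊕ ipad = 89 37 36 36 36 36 36; K' ⊕ opad = e3 5d 5c 5c 5c 5c 5c.
m1: inner = H(89 37 36 36 36 36 36 66 56) = 81 09; tag = H(e3 5d 5c 5c 5c 5c 5c 81 09) = 0096
m2: inner = H(89 37 36 36 36 36 36 68 79) = a4 0b; tag = H(e3 5d 5c 5c 5c 5c 5c a4 0b) = 02b9
m3: inner = H(89 37 36 36 36 36 36 69 0b) = 36 0c; tag = H(e3 5d 5c 5c 5c 5c 5c 36 0c) = 034b ← matches

3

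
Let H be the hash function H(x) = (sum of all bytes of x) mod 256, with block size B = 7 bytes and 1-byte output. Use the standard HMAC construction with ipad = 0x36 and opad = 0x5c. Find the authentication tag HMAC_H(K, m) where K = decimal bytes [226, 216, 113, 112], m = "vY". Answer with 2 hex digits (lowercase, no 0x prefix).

Key decimal bytes [226, 216, 113, 112] = e2 d8 71 70 is 4 bytes ≤ B = 7; zero-pad to 7 bytes: K' = e2 d8 71 70 00 00 00.
K' ⊕ ipad = d4 ee 47 46 36 36 36.  K' ⊕ opad = be 84 2d 2c 5c 5c 5c.
Inner input = (K'⊕ipad) ∥ m = d4 ee 47 46 36 36 36 ∥ 76 59.
Inner hash: sum = 212+238+71+70+54+54+54+118+89 = 960; mod 256 = 192 → c0.
Outer input = (K'⊕opad) ∥ inner = be 84 2d 2c 5c 5c 5c ∥ c0.
Outer hash (tag): sum = 190+132+45+44+92+92+92+192 = 879; mod 256 = 111 → 6f.

6f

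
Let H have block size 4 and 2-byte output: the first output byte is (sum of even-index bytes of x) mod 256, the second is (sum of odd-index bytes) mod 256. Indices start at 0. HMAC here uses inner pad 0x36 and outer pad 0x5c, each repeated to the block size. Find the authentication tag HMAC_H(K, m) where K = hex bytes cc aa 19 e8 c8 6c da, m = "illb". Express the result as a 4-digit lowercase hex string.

f3ca

Key hex bytes cc aa 19 e8 c8 6c da is 7 bytes > B = 4, so hash it first: H(key) = 87 fe, then zero-pad to 4 bytes: K' = 87 fe 00 00.
K' ⊕ ipad = b1 c8 36 36.  K' ⊕ opad = db a2 5c 5c.
Inner input = (K'⊕ipad) ∥ m = b1 c8 36 36 ∥ 69 6c 6c 62.
Inner hash: even-index sum = 444 mod 256 = 188; odd-index sum = 460 mod 256 = 204 → bc cc.
Outer input = (K'⊕opad) ∥ inner = db a2 5c 5c ∥ bc cc.
Outer hash (tag): even-index sum = 499 mod 256 = 243; odd-index sum = 458 mod 256 = 202 → f3 ca.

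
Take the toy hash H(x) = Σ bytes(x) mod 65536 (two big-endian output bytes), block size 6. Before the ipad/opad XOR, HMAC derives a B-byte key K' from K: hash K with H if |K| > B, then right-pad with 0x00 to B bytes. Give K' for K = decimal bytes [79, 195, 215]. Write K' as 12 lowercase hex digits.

Key decimal bytes [79, 195, 215] = 4f c3 d7 is 3 bytes ≤ B = 6; zero-pad to 6 bytes: K' = 4f c3 d7 00 00 00.

4fc3d7000000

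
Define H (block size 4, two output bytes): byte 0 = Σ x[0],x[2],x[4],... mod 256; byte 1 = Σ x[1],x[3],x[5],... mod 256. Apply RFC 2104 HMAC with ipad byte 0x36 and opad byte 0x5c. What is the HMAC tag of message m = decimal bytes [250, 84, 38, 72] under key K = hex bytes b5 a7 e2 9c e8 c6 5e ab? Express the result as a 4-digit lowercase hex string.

Key hex bytes b5 a7 e2 9c e8 c6 5e ab is 8 bytes > B = 4, so hash it first: H(key) = dd b4, then zero-pad to 4 bytes: K' = dd b4 00 00.
K' ⊕ ipad = eb 82 36 36.  K' ⊕ opad = 81 e8 5c 5c.
Inner input = (K'⊕ipad) ∥ m = eb 82 36 36 ∥ fa 54 26 48.
Inner hash: even-index sum = 577 mod 256 = 65; odd-index sum = 340 mod 256 = 84 → 41 54.
Outer input = (K'⊕opad) ∥ inner = 81 e8 5c 5c ∥ 41 54.
Outer hash (tag): even-index sum = 286 mod 256 = 30; odd-index sum = 408 mod 256 = 152 → 1e 98.

1e98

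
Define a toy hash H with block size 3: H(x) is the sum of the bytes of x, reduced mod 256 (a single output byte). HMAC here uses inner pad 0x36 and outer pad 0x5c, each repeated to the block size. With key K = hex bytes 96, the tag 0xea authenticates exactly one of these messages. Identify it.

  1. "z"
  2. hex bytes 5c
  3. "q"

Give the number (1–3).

2

Key hex bytes 96 is 1 byte ≤ B = 3; zero-pad to 3 bytes: K' = 96 00 00.
K' ⊕ ipad = a0 36 36; K' ⊕ opad = ca 5c 5c.
m1: inner = H(a0 36 36 7a) = 86; tag = H(ca 5c 5c 86) = 08
m2: inner = H(a0 36 36 5c) = 68; tag = H(ca 5c 5c 68) = ea ← matches
m3: inner = H(a0 36 36 71) = 7d; tag = H(ca 5c 5c 7d) = ff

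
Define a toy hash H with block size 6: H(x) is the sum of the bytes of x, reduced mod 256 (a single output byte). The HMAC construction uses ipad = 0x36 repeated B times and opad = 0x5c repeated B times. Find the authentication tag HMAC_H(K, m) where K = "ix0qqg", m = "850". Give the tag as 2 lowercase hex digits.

89

Key "ix0qqg" = 69 78 30 71 71 67 is exactly B = 6 bytes: K' = 69 78 30 71 71 67.
K' ⊕ ipad = 5f 4e 06 47 47 51.  K' ⊕ opad = 35 24 6c 2d 2d 3b.
Inner input = (K'⊕ipad) ∥ m = 5f 4e 06 47 47 51 ∥ 38 35 30.
Inner hash: sum = 95+78+6+71+71+81+56+53+48 = 559; mod 256 = 47 → 2f.
Outer input = (K'⊕opad) ∥ inner = 35 24 6c 2d 2d 3b ∥ 2f.
Outer hash (tag): sum = 53+36+108+45+45+59+47 = 393; mod 256 = 137 → 89.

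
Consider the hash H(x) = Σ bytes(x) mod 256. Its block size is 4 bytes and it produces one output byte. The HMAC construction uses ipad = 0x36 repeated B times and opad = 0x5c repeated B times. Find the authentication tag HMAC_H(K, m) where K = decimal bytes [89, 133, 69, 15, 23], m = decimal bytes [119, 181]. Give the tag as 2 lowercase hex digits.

Key decimal bytes [89, 133, 69, 15, 23] = 59 85 45 0f 17 is 5 bytes > B = 4, so hash it first: H(key) = 49, then zero-pad to 4 bytes: K' = 49 00 00 00.
K' ⊕ ipad = 7f 36 36 36.  K' ⊕ opad = 15 5c 5c 5c.
Inner input = (K'⊕ipad) ∥ m = 7f 36 36 36 ∥ 77 b5.
Inner hash: sum = 127+54+54+54+119+181 = 589; mod 256 = 77 → 4d.
Outer input = (K'⊕opad) ∥ inner = 15 5c 5c 5c ∥ 4d.
Outer hash (tag): sum = 21+92+92+92+77 = 374; mod 256 = 118 → 76.

76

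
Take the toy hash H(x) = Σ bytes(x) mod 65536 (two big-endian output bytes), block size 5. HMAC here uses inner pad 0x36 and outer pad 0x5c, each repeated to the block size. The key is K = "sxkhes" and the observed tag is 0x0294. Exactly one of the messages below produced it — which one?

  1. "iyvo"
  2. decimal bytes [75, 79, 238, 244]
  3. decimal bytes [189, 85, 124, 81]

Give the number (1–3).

Key "sxkhes" = 73 78 6b 68 65 73 is 6 bytes > B = 5, so hash it first: H(key) = 02 96, then zero-pad to 5 bytes: K' = 02 96 00 00 00.
K' ⊕ ipad = 34 a0 36 36 36; K' ⊕ opad = 5e ca 5c 5c 5c.
m1: inner = H(34 a0 36 36 36 69 79 76 6f) = 03 3d; tag = H(5e ca 5c 5c 5c 03 3d) = 027c
m2: inner = H(34 a0 36 36 36 4b 4f ee f4) = 03 f2; tag = H(5e ca 5c 5c 5c 03 f2) = 0331
m3: inner = H(34 a0 36 36 36 bd 55 7c 51) = 03 55; tag = H(5e ca 5c 5c 5c 03 55) = 0294 ← matches

3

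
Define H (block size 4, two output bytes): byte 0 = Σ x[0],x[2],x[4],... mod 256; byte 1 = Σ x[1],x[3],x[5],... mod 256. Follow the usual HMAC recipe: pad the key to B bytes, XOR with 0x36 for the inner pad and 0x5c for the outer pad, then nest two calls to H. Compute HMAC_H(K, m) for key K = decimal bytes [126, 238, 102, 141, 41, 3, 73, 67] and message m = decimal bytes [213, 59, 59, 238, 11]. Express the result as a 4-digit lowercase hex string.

174f

Key decimal bytes [126, 238, 102, 141, 41, 3, 73, 67] = 7e ee 66 8d 29 03 49 43 is 8 bytes > B = 4, so hash it first: H(key) = 56 c1, then zero-pad to 4 bytes: K' = 56 c1 00 00.
K' ⊕ ipad = 60 f7 36 36.  K' ⊕ opad = 0a 9d 5c 5c.
Inner input = (K'⊕ipad) ∥ m = 60 f7 36 36 ∥ d5 3b 3b ee 0b.
Inner hash: even-index sum = 433 mod 256 = 177; odd-index sum = 598 mod 256 = 86 → b1 56.
Outer input = (K'⊕opad) ∥ inner = 0a 9d 5c 5c ∥ b1 56.
Outer hash (tag): even-index sum = 279 mod 256 = 23; odd-index sum = 335 mod 256 = 79 → 17 4f.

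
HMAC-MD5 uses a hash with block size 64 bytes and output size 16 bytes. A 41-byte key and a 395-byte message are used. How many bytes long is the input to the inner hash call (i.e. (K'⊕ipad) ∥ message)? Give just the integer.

Key is 41 ≤ 64 bytes, zero-padded: |K'| = 64.
Inner input = (K'⊕ipad) ∥ m → 64 + 395 = 459 bytes.

459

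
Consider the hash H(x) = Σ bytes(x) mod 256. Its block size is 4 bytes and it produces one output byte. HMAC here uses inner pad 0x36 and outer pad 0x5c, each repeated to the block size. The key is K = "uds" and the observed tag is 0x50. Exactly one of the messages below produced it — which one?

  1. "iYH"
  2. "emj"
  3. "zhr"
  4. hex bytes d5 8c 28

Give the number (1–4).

3

Key "uds" = 75 64 73 is 3 bytes ≤ B = 4; zero-pad to 4 bytes: K' = 75 64 73 00.
K' ⊕ ipad = 43 52 45 36; K' ⊕ opad = 29 38 2f 5c.
m1: inner = H(43 52 45 36 69 59 48) = 1a; tag = H(29 38 2f 5c 1a) = 06
m2: inner = H(43 52 45 36 65 6d 6a) = 4c; tag = H(29 38 2f 5c 4c) = 38
m3: inner = H(43 52 45 36 7a 68 72) = 64; tag = H(29 38 2f 5c 64) = 50 ← matches
m4: inner = H(43 52 45 36 d5 8c 28) = 99; tag = H(29 38 2f 5c 99) = 85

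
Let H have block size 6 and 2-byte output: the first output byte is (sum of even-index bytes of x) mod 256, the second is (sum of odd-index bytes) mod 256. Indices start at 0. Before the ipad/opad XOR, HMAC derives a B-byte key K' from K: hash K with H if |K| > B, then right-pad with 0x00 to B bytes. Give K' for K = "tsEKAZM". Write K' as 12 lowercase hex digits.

|K| = 7 > B = 6, so first hash the key.
H(K): even-index sum = 327 mod 256 = 71; odd-index sum = 280 mod 256 = 24 → 47 18.
Zero-pad H(K) = 47 18 to 6 bytes: K' = 47 18 00 00 00 00.

471800000000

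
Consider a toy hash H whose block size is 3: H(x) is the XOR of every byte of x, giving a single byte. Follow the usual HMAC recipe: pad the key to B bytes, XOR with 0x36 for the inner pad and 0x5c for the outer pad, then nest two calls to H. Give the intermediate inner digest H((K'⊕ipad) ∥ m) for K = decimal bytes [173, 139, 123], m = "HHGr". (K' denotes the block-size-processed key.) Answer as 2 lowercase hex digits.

5e

Key decimal bytes [173, 139, 123] = ad 8b 7b is exactly B = 3 bytes: K' = ad 8b 7b.
K' ⊕ ipad = 9b bd 4d.
Inner input = 9b bd 4d ∥ 48 48 47 72.
Inner hash: XOR 9b⊕bd⊕4d⊕48⊕48⊕47⊕72 = 5e.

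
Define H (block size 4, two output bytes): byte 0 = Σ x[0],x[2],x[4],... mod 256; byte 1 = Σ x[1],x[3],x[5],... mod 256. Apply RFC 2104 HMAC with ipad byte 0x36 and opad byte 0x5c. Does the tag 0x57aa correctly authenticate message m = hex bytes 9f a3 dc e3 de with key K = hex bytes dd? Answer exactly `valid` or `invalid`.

valid

Key hex bytes dd is 1 byte ≤ B = 4; zero-pad to 4 bytes: K' = dd 00 00 00.
K' ⊕ ipad = eb 36 36 36; K' ⊕ opad = 81 5c 5c 5c.
Inner hash: even-index sum = 890 mod 256 = 122; odd-index sum = 498 mod 256 = 242 → 7a f2.
Outer hash (recomputed tag): even-index sum = 343 mod 256 = 87; odd-index sum = 426 mod 256 = 170 → 57 aa.
Recomputed tag = 57aa; claimed = 57aa → match.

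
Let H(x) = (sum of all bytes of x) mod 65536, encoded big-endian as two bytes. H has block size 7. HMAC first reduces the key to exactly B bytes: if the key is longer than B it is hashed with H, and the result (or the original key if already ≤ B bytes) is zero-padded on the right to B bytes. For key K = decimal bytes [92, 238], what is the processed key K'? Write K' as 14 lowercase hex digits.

Key decimal bytes [92, 238] = 5c ee is 2 bytes ≤ B = 7; zero-pad to 7 bytes: K' = 5c ee 00 00 00 00 00.

5cee0000000000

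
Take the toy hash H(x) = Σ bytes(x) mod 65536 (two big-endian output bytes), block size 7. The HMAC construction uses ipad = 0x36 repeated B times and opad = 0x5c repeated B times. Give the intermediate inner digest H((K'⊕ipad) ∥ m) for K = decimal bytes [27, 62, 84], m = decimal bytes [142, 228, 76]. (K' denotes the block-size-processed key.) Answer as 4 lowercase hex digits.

Key decimal bytes [27, 62, 84] = 1b 3e 54 is 3 bytes ≤ B = 7; zero-pad to 7 bytes: K' = 1b 3e 54 00 00 00 00.
K' ⊕ ipad = 2d 08 62 36 36 36 36.
Inner input = 2d 08 62 36 36 36 36 ∥ 8e e4 4c.
Inner hash: sum = 45+8+98+54+54+54+54+142+228+76 = 813 → 03 2d.

032d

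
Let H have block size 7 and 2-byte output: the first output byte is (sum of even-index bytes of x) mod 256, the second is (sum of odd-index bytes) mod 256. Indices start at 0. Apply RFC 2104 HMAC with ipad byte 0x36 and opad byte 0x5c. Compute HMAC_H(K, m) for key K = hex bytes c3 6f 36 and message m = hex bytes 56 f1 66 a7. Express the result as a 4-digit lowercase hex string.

42e4

Key hex bytes c3 6f 36 is 3 bytes ≤ B = 7; zero-pad to 7 bytes: K' = c3 6f 36 00 00 00 00.
K' ⊕ ipad = f5 59 00 36 36 36 36.  K' ⊕ opad = 9f 33 6a 5c 5c 5c 5c.
Inner input = (K'⊕ipad) ∥ m = f5 59 00 36 36 36 36 ∥ 56 f1 66 a7.
Inner hash: even-index sum = 761 mod 256 = 249; odd-index sum = 385 mod 256 = 129 → f9 81.
Outer input = (K'⊕opad) ∥ inner = 9f 33 6a 5c 5c 5c 5c ∥ f9 81.
Outer hash (tag): even-index sum = 578 mod 256 = 66; odd-index sum = 484 mod 256 = 228 → 42 e4.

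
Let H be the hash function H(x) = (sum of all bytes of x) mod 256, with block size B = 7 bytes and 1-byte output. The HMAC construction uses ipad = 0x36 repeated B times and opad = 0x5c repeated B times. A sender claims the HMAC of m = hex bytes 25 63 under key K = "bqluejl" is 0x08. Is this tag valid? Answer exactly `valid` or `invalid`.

Key "bqluejl" = 62 71 6c 75 65 6a 6c is exactly B = 7 bytes: K' = 62 71 6c 75 65 6a 6c.
K' ⊕ ipad = 54 47 5a 43 53 5c 5a; K' ⊕ opad = 3e 2d 30 29 39 36 30.
Inner hash: sum = 84+71+90+67+83+92+90+37+99 = 713; mod 256 = 201 → c9.
Outer hash (recomputed tag): sum = 62+45+48+41+57+54+48+201 = 556; mod 256 = 44 → 2c.
Recomputed tag = 2c; claimed = 08 → mismatch.

invalid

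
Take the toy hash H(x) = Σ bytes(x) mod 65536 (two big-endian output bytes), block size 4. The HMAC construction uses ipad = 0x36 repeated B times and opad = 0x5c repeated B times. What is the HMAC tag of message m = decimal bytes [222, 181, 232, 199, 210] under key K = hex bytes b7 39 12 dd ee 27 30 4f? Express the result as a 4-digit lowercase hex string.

Key hex bytes b7 39 12 dd ee 27 30 4f is 8 bytes > B = 4, so hash it first: H(key) = 03 73, then zero-pad to 4 bytes: K' = 03 73 00 00.
K' ⊕ ipad = 35 45 36 36.  K' ⊕ opad = 5f 2f 5c 5c.
Inner input = (K'⊕ipad) ∥ m = 35 45 36 36 ∥ de b5 e8 c7 d2.
Inner hash: sum = 53+69+54+54+222+181+232+199+210 = 1274 → 04 fa.
Outer input = (K'⊕opad) ∥ inner = 5f 2f 5c 5c ∥ 04 fa.
Outer hash (tag): sum = 95+47+92+92+4+250 = 580 → 02 44.

0244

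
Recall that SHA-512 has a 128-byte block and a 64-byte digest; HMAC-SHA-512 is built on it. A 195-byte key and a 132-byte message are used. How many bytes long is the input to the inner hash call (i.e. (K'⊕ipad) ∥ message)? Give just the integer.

Key is 195 > 128 bytes, so it is hashed to 64 bytes then zero-padded to 128: |K'| = 128.
Inner input = (K'⊕ipad) ∥ m → 128 + 132 = 260 bytes.

260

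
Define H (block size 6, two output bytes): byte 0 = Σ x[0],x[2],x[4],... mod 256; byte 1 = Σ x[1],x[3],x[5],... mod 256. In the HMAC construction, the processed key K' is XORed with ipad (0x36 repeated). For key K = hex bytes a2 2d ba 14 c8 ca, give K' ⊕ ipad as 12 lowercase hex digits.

Key hex bytes a2 2d ba 14 c8 ca is exactly B = 6 bytes: K' = a2 2d ba 14 c8 ca.
XOR each byte with 0x36: a2⊕36=94, 2d⊕36=1b, ba⊕36=8c, 14⊕36=22, c8⊕36=fe, ca⊕36=fc.

941b8c22fefc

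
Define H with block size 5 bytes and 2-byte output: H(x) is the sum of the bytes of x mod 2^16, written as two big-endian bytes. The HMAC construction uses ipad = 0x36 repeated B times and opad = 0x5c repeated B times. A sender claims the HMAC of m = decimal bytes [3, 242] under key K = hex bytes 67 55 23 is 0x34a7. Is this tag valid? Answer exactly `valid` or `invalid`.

Key hex bytes 67 55 23 is 3 bytes ≤ B = 5; zero-pad to 5 bytes: K' = 67 55 23 00 00.
K' ⊕ ipad = 51 63 15 36 36; K' ⊕ opad = 3b 09 7f 5c 5c.
Inner hash: sum = 81+99+21+54+54+3+242 = 554 → 02 2a.
Outer hash (recomputed tag): sum = 59+9+127+92+92+2+42 = 423 → 01 a7.
Recomputed tag = 01a7; claimed = 34a7 → mismatch.

invalid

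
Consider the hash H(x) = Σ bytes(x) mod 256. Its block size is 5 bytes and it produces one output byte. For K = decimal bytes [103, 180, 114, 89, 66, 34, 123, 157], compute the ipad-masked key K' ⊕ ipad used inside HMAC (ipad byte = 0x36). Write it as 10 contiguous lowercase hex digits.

Key decimal bytes [103, 180, 114, 89, 66, 34, 123, 157] = 67 b4 72 59 42 22 7b 9d is 8 bytes > B = 5, so hash it first: H(key) = 62, then zero-pad to 5 bytes: K' = 62 00 00 00 00.
XOR each byte with 0x36: 62⊕36=54, 00⊕36=36, 00⊕36=36, 00⊕36=36, 00⊕36=36.

5436363636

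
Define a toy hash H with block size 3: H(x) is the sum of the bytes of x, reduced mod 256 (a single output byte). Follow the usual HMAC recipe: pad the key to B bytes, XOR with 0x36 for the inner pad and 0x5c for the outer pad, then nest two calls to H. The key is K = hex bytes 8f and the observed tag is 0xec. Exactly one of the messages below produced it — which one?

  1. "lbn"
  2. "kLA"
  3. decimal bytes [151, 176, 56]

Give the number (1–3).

1

Key hex bytes 8f is 1 byte ≤ B = 3; zero-pad to 3 bytes: K' = 8f 00 00.
K' ⊕ ipad = b9 36 36; K' ⊕ opad = d3 5c 5c.
m1: inner = H(b9 36 36 6c 62 6e) = 61; tag = H(d3 5c 5c 61) = ec ← matches
m2: inner = H(b9 36 36 6b 4c 41) = 1d; tag = H(d3 5c 5c 1d) = a8
m3: inner = H(b9 36 36 97 b0 38) = a4; tag = H(d3 5c 5c a4) = 2f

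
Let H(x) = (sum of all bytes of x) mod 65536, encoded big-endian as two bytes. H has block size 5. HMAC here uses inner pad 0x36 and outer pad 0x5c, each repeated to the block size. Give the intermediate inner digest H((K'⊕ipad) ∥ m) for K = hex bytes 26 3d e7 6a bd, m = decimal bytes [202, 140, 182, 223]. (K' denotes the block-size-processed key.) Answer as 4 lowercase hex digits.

04be

Key hex bytes 26 3d e7 6a bd is exactly B = 5 bytes: K' = 26 3d e7 6a bd.
K' ⊕ ipad = 10 0b d1 5c 8b.
Inner input = 10 0b d1 5c 8b ∥ ca 8c b6 df.
Inner hash: sum = 16+11+209+92+139+202+140+182+223 = 1214 → 04 be.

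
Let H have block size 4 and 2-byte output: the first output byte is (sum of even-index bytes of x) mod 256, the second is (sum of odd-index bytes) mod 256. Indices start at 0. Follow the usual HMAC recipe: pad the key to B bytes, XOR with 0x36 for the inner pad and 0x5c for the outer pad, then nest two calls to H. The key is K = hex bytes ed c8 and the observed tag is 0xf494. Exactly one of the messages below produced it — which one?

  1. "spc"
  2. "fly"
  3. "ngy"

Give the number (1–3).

1

Key hex bytes ed c8 is 2 bytes ≤ B = 4; zero-pad to 4 bytes: K' = ed c8 00 00.
K' ⊕ ipad = db fe 36 36; K' ⊕ opad = b1 94 5c 5c.
m1: inner = H(db fe 36 36 73 70 63) = e7 a4; tag = H(b1 94 5c 5c e7 a4) = f494 ← matches
m2: inner = H(db fe 36 36 66 6c 79) = f0 a0; tag = H(b1 94 5c 5c f0 a0) = fd90
m3: inner = H(db fe 36 36 6e 67 79) = f8 9b; tag = H(b1 94 5c 5c f8 9b) = 058b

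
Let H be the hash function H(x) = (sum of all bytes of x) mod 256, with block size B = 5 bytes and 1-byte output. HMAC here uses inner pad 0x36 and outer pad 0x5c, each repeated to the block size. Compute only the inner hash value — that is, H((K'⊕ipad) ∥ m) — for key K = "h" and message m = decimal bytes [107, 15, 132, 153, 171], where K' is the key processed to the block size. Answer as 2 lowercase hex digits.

Key "h" = 68 is 1 byte ≤ B = 5; zero-pad to 5 bytes: K' = 68 00 00 00 00.
K' ⊕ ipad = 5e 36 36 36 36.
Inner input = 5e 36 36 36 36 ∥ 6b 0f 84 99 ab.
Inner hash: sum = 94+54+54+54+54+107+15+132+153+171 = 888; mod 256 = 120 → 78.

78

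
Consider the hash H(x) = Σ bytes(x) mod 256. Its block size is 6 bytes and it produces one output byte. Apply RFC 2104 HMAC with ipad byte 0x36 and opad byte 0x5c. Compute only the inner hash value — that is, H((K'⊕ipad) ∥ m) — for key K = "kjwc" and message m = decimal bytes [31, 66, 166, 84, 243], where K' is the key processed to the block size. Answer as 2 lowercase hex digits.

09

Key "kjwc" = 6b 6a 77 63 is 4 bytes ≤ B = 6; zero-pad to 6 bytes: K' = 6b 6a 77 63 00 00.
K' ⊕ ipad = 5d 5c 41 55 36 36.
Inner input = 5d 5c 41 55 36 36 ∥ 1f 42 a6 54 f3.
Inner hash: sum = 93+92+65+85+54+54+31+66+166+84+243 = 1033; mod 256 = 9 → 09.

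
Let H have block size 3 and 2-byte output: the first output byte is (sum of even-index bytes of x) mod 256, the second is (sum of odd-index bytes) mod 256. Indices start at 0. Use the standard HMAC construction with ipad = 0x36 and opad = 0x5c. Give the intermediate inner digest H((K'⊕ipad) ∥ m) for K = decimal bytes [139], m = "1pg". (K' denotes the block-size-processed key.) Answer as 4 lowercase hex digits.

Key decimal bytes [139] = 8b is 1 byte ≤ B = 3; zero-pad to 3 bytes: K' = 8b 00 00.
K' ⊕ ipad = bd 36 36.
Inner input = bd 36 36 ∥ 31 70 67.
Inner hash: even-index sum = 355 mod 256 = 99; odd-index sum = 206 mod 256 = 206 → 63 ce.

63ce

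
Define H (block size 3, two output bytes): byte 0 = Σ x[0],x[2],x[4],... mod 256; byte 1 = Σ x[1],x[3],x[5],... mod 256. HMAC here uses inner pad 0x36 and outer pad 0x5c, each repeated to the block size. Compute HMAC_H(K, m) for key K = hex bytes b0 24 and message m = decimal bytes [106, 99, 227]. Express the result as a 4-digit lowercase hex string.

a797

Key hex bytes b0 24 is 2 bytes ≤ B = 3; zero-pad to 3 bytes: K' = b0 24 00.
K' ⊕ ipad = 86 12 36.  K' ⊕ opad = ec 78 5c.
Inner input = (K'⊕ipad) ∥ m = 86 12 36 ∥ 6a 63 e3.
Inner hash: even-index sum = 287 mod 256 = 31; odd-index sum = 351 mod 256 = 95 → 1f 5f.
Outer input = (K'⊕opad) ∥ inner = ec 78 5c ∥ 1f 5f.
Outer hash (tag): even-index sum = 423 mod 256 = 167; odd-index sum = 151 mod 256 = 151 → a7 97.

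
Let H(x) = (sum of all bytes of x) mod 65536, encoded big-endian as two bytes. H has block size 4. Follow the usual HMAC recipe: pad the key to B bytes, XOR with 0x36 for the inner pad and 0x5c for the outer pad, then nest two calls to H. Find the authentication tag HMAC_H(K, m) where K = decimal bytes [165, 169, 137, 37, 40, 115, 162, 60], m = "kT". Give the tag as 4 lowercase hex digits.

01e4

Key decimal bytes [165, 169, 137, 37, 40, 115, 162, 60] = a5 a9 89 25 28 73 a2 3c is 8 bytes > B = 4, so hash it first: H(key) = 03 75, then zero-pad to 4 bytes: K' = 03 75 00 00.
K' ⊕ ipad = 35 43 36 36.  K' ⊕ opad = 5f 29 5c 5c.
Inner input = (K'⊕ipad) ∥ m = 35 43 36 36 ∥ 6b 54.
Inner hash: sum = 53+67+54+54+107+84 = 419 → 01 a3.
Outer input = (K'⊕opad) ∥ inner = 5f 29 5c 5c ∥ 01 a3.
Outer hash (tag): sum = 95+41+92+92+1+163 = 484 → 01 e4.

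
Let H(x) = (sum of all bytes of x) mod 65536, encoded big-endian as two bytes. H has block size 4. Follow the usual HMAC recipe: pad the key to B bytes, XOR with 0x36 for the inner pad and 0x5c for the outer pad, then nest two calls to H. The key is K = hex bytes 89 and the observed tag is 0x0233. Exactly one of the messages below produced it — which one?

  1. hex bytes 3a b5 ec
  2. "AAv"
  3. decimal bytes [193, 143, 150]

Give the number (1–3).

Key hex bytes 89 is 1 byte ≤ B = 4; zero-pad to 4 bytes: K' = 89 00 00 00.
K' ⊕ ipad = bf 36 36 36; K' ⊕ opad = d5 5c 5c 5c.
m1: inner = H(bf 36 36 36 3a b5 ec) = 03 3c; tag = H(d5 5c 5c 5c 03 3c) = 0228
m2: inner = H(bf 36 36 36 41 41 76) = 02 59; tag = H(d5 5c 5c 5c 02 59) = 0244
m3: inner = H(bf 36 36 36 c1 8f 96) = 03 47; tag = H(d5 5c 5c 5c 03 47) = 0233 ← matches

3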